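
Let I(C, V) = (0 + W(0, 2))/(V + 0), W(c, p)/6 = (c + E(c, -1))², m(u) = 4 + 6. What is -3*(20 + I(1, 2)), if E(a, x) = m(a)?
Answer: -960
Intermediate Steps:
m(u) = 10
E(a, x) = 10
W(c, p) = 6*(10 + c)² (W(c, p) = 6*(c + 10)² = 6*(10 + c)²)
I(C, V) = 600/V (I(C, V) = (0 + 6*(10 + 0)²)/(V + 0) = (0 + 6*10²)/V = (0 + 6*100)/V = (0 + 600)/V = 600/V)
-3*(20 + I(1, 2)) = -3*(20 + 600/2) = -3*(20 + 600*(½)) = -3*(20 + 300) = -3*320 = -960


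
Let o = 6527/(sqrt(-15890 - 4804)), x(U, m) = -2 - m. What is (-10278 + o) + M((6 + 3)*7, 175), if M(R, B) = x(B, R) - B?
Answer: -10518 - 6527*I*sqrt(20694)/20694 ≈ -10518.0 - 45.372*I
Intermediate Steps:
M(R, B) = -2 - B - R (M(R, B) = (-2 - R) - B = -2 - B - R)
o = -6527*I*sqrt(20694)/20694 (o = 6527/(sqrt(-20694)) = 6527/((I*sqrt(20694))) = 6527*(-I*sqrt(20694)/20694) = -6527*I*sqrt(20694)/20694 ≈ -45.372*I)
(-10278 + o) + M((6 + 3)*7, 175) = (-10278 - 6527*I*sqrt(20694)/20694) + (-2 - 1*175 - (6 + 3)*7) = (-10278 - 6527*I*sqrt(20694)/20694) + (-2 - 175 - 9*7) = (-10278 - 6527*I*sqrt(20694)/20694) + (-2 - 175 - 1*63) = (-10278 - 6527*I*sqrt(20694)/20694) + (-2 - 175 - 63) = (-10278 - 6527*I*sqrt(20694)/20694) - 240 = -10518 - 6527*I*sqrt(20694)/20694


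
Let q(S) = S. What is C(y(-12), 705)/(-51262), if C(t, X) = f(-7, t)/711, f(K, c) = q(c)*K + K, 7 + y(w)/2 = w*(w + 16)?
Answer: -763/36447282 ≈ -2.0934e-5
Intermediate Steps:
y(w) = -14 + 2*w*(16 + w) (y(w) = -14 + 2*(w*(w + 16)) = -14 + 2*(w*(16 + w)) = -14 + 2*w*(16 + w))
f(K, c) = K + K*c (f(K, c) = c*K + K = K*c + K = K + K*c)
C(t, X) = -7/711 - 7*t/711 (C(t, X) = -7*(1 + t)/711 = (-7 - 7*t)*(1/711) = -7/711 - 7*t/711)
C(y(-12), 705)/(-51262) = (-7/711 - 7*(-14 + 2*(-12)² + 32*(-12))/711)/(-51262) = (-7/711 - 7*(-14 + 2*144 - 384)/711)*(-1/51262) = (-7/711 - 7*(-14 + 288 - 384)/711)*(-1/51262) = (-7/711 - 7/711*(-110))*(-1/51262) = (-7/711 + 770/711)*(-1/51262) = (763/711)*(-1/51262) = -763/36447282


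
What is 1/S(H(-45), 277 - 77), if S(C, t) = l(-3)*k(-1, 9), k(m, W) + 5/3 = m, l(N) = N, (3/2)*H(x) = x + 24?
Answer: ⅛ ≈ 0.12500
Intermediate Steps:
H(x) = 16 + 2*x/3 (H(x) = 2*(x + 24)/3 = 2*(24 + x)/3 = 16 + 2*x/3)
k(m, W) = -5/3 + m
S(C, t) = 8 (S(C, t) = -3*(-5/3 - 1) = -3*(-8/3) = 8)
1/S(H(-45), 277 - 77) = 1/8 = ⅛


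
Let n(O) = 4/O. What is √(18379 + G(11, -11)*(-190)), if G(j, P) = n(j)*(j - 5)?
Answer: √2173699/11 ≈ 134.03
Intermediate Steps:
G(j, P) = 4*(-5 + j)/j (G(j, P) = (4/j)*(j - 5) = (4/j)*(-5 + j) = 4*(-5 + j)/j)
√(18379 + G(11, -11)*(-190)) = √(18379 + (4 - 20/11)*(-190)) = √(18379 + (24/11)*(-190)) = √(18379 - 4560/11) = √(197609/11) = √2173699/11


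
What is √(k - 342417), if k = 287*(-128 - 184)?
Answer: I*√431961 ≈ 657.24*I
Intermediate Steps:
k = -89544 (k = 287*(-312) = -89544)
√(k - 342417) = √(-89544 - 342417) = √(-431961) = I*√431961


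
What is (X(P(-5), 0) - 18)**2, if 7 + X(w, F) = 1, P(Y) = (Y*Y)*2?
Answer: 576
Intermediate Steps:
P(Y) = 2*Y**2 (P(Y) = Y**2*2 = 2*Y**2)
X(w, F) = -6 (X(w, F) = -7 + 1 = -6)
(X(P(-5), 0) - 18)**2 = (-6 - 18)**2 = (-24)**2 = 576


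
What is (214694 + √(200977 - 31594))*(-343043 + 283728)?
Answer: -12734574610 - 59315*√169383 ≈ -1.2759e+10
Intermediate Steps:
(214694 + √(200977 - 31594))*(-343043 + 283728) = (214694 + √169383)*(-59315) = -12734574610 - 59315*√169383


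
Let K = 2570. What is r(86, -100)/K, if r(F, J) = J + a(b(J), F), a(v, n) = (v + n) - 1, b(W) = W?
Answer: -23/514 ≈ -0.044747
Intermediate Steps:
a(v, n) = -1 + n + v (a(v, n) = (n + v) - 1 = -1 + n + v)
r(F, J) = -1 + F + 2*J (r(F, J) = J + (-1 + F + J) = -1 + F + 2*J)
r(86, -100)/K = (-1 + 86 + 2*(-100))/2570 = (-1 + 86 - 200)*(1/2570) = -115*1/2570 = -23/514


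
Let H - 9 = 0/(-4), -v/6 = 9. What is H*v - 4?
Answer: -490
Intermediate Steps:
v = -54 (v = -6*9 = -54)
H = 9 (H = 9 + 0/(-4) = 9 + 0*(-1/4) = 9 + 0 = 9)
H*v - 4 = 9*(-54) - 4 = -486 - 4 = -490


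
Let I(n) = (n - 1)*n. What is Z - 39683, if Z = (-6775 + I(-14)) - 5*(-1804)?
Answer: -37228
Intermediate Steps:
I(n) = n*(-1 + n) (I(n) = (-1 + n)*n = n*(-1 + n))
Z = 2455 (Z = (-6775 - 14*(-1 - 14)) - 5*(-1804) = (-6775 - 14*(-15)) + 9020 = (-6775 + 210) + 9020 = -6565 + 9020 = 2455)
Z - 39683 = 2455 - 39683 = -37228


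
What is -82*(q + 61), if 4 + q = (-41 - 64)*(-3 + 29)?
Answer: 219186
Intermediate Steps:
q = -2734 (q = -4 + (-41 - 64)*(-3 + 29) = -4 - 105*26 = -4 - 2730 = -2734)
-82*(q + 61) = -82*(-2734 + 61) = -82*(-2673) = 219186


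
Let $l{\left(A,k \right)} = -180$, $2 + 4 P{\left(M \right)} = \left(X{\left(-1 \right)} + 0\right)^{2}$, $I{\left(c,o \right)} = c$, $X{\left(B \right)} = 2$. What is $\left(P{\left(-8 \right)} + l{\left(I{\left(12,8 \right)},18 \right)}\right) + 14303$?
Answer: $\frac{28247}{2} \approx 14124.0$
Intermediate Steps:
$P{\left(M \right)} = \frac{1}{2}$ ($P{\left(M \right)} = - \frac{1}{2} + \frac{\left(2 + 0\right)^{2}}{4} = - \frac{1}{2} + \frac{2^{2}}{4} = - \frac{1}{2} + \frac{1}{4} \cdot 4 = - \frac{1}{2} + 1 = \frac{1}{2}$)
$\left(P{\left(-8 \right)} + l{\left(I{\left(12,8 \right)},18 \right)}\right) + 14303 = \left(\frac{1}{2} - 180\right) + 14303 = - \frac{359}{2} + 14303 = \frac{28247}{2}$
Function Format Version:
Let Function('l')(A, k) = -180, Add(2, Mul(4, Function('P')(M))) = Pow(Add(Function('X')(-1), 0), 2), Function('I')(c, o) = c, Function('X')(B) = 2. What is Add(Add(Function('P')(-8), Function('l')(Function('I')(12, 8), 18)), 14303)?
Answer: Rational(28247, 2) ≈ 14124.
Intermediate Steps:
Function('P')(M) = Rational(1, 2) (Function('P')(M) = Add(Rational(-1, 2), Mul(Rational(1, 4), Pow(Add(2, 0), 2))) = Add(Rational(-1, 2), Mul(Rational(1, 4), Pow(2, 2))) = Add(Rational(-1, 2), Mul(Rational(1, 4), 4)) = Add(Rational(-1, 2), 1) = Rational(1, 2))
Add(Add(Function('P')(-8), Function('l')(Function('I')(12, 8), 18)), 14303) = Add(Add(Rational(1, 2), -180), 14303) = Add(Rational(-359, 2), 14303) = Rational(28247, 2)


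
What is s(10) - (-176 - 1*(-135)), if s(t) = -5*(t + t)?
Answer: -59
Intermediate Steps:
s(t) = -10*t
s(10) - (-176 - 1*(-135)) = -10*10 - (-176 - 1*(-135)) = -100 - (-176 + 135) = -100 - 1*(-41) = -100 + 41 = -59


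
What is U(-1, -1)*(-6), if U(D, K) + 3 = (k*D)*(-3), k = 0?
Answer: 18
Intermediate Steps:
U(D, K) = -3 (U(D, K) = -3 + (0*D)*(-3) = -3 + 0*(-3) = -3 + 0 = -3)
U(-1, -1)*(-6) = -3*(-6) = 18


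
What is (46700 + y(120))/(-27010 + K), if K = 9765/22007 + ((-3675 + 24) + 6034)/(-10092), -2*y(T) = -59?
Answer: -10378371666798/5998730228741 ≈ -1.7301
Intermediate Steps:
y(T) = 59/2 (y(T) = -½*(-59) = 59/2)
K = 46105699/222094644 (K = 9765*(1/22007) + (-3651 + 6034)*(-1/10092) = 9765/22007 + 2383*(-1/10092) = 9765/22007 - 2383/10092 = 46105699/222094644 ≈ 0.20759)
(46700 + y(120))/(-27010 + K) = (46700 + 59/2)/(-27010 + 46105699/222094644) = 93459/(2*(-5998730228741/222094644)) = (93459/2)*(-222094644/5998730228741) = -10378371666798/5998730228741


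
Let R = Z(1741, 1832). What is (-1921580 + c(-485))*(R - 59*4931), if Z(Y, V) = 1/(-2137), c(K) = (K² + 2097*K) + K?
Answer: 1681046603639490/2137 ≈ 7.8664e+11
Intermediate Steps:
c(K) = K² + 2098*K
Z(Y, V) = -1/2137
R = -1/2137 ≈ -0.00046795
(-1921580 + c(-485))*(R - 59*4931) = (-1921580 - 485*(2098 - 485))*(-1/2137 - 59*4931) = (-1921580 - 485*1613)*(-1/2137 - 290929) = (-1921580 - 782305)*(-621715274/2137) = -2703885*(-621715274/2137) = 1681046603639490/2137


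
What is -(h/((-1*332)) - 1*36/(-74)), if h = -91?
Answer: -9343/12284 ≈ -0.76058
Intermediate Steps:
-(h/((-1*332)) - 1*36/(-74)) = -(-91/((-1*332)) - 1*36/(-74)) = -(-91/(-332) - 36*(-1/74)) = -(-91*(-1/332) + 18/37) = -(91/332 + 18/37) = -1*9343/12284 = -9343/12284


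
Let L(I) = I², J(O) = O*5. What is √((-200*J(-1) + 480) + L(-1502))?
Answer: 2*√564371 ≈ 1502.5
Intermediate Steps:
J(O) = 5*O
√((-200*J(-1) + 480) + L(-1502)) = √((-1000*(-1) + 480) + (-1502)²) = √((-200*(-5) + 480) + 2256004) = √((1000 + 480) + 2256004) = √(1480 + 2256004) = √2257484 = 2*√564371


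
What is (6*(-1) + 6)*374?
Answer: 0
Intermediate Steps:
(6*(-1) + 6)*374 = (-6 + 6)*374 = 0*374 = 0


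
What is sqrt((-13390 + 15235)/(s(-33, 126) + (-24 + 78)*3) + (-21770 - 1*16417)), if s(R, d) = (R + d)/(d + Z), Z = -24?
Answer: 3*I*sqrt(130138843773)/5539 ≈ 195.39*I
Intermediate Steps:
s(R, d) = (R + d)/(-24 + d) (s(R, d) = (R + d)/(d - 24) = (R + d)/(-24 + d))
sqrt((-13390 + 15235)/(s(-33, 126) + (-24 + 78)*3) + (-21770 - 1*16417)) = sqrt((-13390 + 15235)/((-33 + 126)/(-24 + 126) + (-24 + 78)*3) + (-21770 - 1*16417)) = sqrt(1845/(93/102 + 54*3) + (-21770 - 16417)) = sqrt(1845/((1/102)*93 + 162) - 38187) = sqrt(1845/(31/34 + 162) - 38187) = sqrt(1845/(5539/34) - 38187) = sqrt(1845*(34/5539) - 38187) = sqrt(62730/5539 - 38187) = sqrt(-211455063/5539) = 3*I*sqrt(130138843773)/5539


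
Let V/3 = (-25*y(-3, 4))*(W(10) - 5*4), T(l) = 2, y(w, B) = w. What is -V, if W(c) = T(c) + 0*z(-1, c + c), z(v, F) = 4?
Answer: 4050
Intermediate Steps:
W(c) = 2 (W(c) = 2 + 0*4 = 2 + 0 = 2)
V = -4050 (V = 3*((-25*(-3))*(2 - 5*4)) = 3*(75*(2 - 20)) = 3*(75*(-18)) = 3*(-1350) = -4050)
-V = -1*(-4050) = 4050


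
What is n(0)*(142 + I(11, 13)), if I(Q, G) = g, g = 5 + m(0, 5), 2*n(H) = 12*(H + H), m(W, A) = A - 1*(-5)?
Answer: 0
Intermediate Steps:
m(W, A) = 5 + A (m(W, A) = A + 5 = 5 + A)
n(H) = 12*H (n(H) = (12*(H + H))/2 = (12*(2*H))/2 = (24*H)/2 = 12*H)
g = 15 (g = 5 + (5 + 5) = 5 + 10 = 15)
I(Q, G) = 15
n(0)*(142 + I(11, 13)) = (12*0)*(142 + 15) = 0*157 = 0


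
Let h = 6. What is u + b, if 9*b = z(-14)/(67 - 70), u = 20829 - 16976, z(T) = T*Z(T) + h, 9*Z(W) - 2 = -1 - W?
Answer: 312145/81 ≈ 3853.6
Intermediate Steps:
Z(W) = 1/9 - W/9 (Z(W) = 2/9 + (-1 - W)/9 = 2/9 + (-1/9 - W/9) = 1/9 - W/9)
z(T) = 6 + T*(1/9 - T/9) (z(T) = T*(1/9 - T/9) + 6 = 6 + T*(1/9 - T/9))
u = 3853
b = 52/81 (b = ((6 - 1/9*(-14)*(-1 - 14))/(67 - 70))/9 = ((6 - 1/9*(-14)*(-15))/(-3))/9 = (-(6 - 70/3)/3)/9 = (-1/3*(-52/3))/9 = (1/9)*(52/9) = 52/81 ≈ 0.64198)
u + b = 3853 + 52/81 = 312145/81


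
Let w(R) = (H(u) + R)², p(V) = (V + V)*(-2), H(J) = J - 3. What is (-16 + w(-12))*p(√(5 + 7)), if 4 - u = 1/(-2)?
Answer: -754*√3 ≈ -1306.0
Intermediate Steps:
u = 9/2 (u = 4 - 1/(-2) = 4 - 1*(-½) = 4 + ½ = 9/2 ≈ 4.5000)
H(J) = -3 + J
p(V) = -4*V (p(V) = (2*V)*(-2) = -4*V)
w(R) = (3/2 + R)² (w(R) = ((-3 + 9/2) + R)² = (3/2 + R)²)
(-16 + w(-12))*p(√(5 + 7)) = (-16 + (3 + 2*(-12))²/4)*(-4*√(5 + 7)) = (-16 + (3 - 24)²/4)*(-8*√3) = (-16 + (¼)*(-21)²)*(-8*√3) = (-16 + (¼)*441)*(-8*√3) = (-16 + 441/4)*(-8*√3) = 377*(-8*√3)/4 = -754*√3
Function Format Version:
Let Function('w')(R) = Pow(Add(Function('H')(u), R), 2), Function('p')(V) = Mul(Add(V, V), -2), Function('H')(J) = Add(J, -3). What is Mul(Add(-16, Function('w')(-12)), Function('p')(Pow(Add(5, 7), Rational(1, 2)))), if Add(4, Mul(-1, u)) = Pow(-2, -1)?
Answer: Mul(-754, Pow(3, Rational(1, 2))) ≈ -1306.0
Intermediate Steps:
u = Rational(9, 2) (u = Add(4, Mul(-1, Pow(-2, -1))) = Add(4, Mul(-1, Rational(-1, 2))) = Add(4, Rational(1, 2)) = Rational(9, 2) ≈ 4.5000)
Function('H')(J) = Add(-3, J)
Function('p')(V) = Mul(-4, V) (Function('p')(V) = Mul(Mul(2, V), -2) = Mul(-4, V))
Function('w')(R) = Pow(Add(Rational(3, 2), R), 2) (Function('w')(R) = Pow(Add(Add(-3, Rational(9, 2)), R), 2) = Pow(Add(Rational(3, 2), R), 2))
Mul(Add(-16, Function('w')(-12)), Function('p')(Pow(Add(5, 7), Rational(1, 2)))) = Mul(Add(-16, Mul(Rational(1, 4), Pow(Add(3, Mul(2, -12)), 2))), Mul(-4, Pow(Add(5, 7), Rational(1, 2)))) = Mul(Add(-16, Mul(Rational(1, 4), Pow(Add(3, -24), 2))), Mul(-4, Pow(12, Rational(1, 2)))) = Mul(Add(-16, Mul(Rational(1, 4), Pow(-21, 2))), Mul(-4, Mul(2, Pow(3, Rational(1, 2))))) = Mul(Add(-16, Mul(Rational(1, 4), 441)), Mul(-8, Pow(3, Rational(1, 2)))) = Mul(Add(-16, Rational(441, 4)), Mul(-8, Pow(3, Rational(1, 2)))) = Mul(Rational(377, 4), Mul(-8, Pow(3, Rational(1, 2)))) = Mul(-754, Pow(3, Rational(1, 2)))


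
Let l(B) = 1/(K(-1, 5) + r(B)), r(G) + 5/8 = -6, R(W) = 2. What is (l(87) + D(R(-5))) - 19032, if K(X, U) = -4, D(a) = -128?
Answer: -1628608/85 ≈ -19160.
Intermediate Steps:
r(G) = -53/8 (r(G) = -5/8 - 6 = -53/8)
l(B) = -8/85 (l(B) = 1/(-4 - 53/8) = 1/(-85/8) = -8/85)
(l(87) + D(R(-5))) - 19032 = (-8/85 - 128) - 19032 = -10888/85 - 19032 = -1628608/85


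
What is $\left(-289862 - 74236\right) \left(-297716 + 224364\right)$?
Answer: $26707316496$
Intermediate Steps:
$\left(-289862 - 74236\right) \left(-297716 + 224364\right) = \left(-364098\right) \left(-73352\right) = 26707316496$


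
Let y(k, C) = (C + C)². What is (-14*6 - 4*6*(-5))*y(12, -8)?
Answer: 9216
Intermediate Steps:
y(k, C) = 4*C² (y(k, C) = (2*C)² = 4*C²)
(-14*6 - 4*6*(-5))*y(12, -8) = (-14*6 - 4*6*(-5))*(4*(-8)²) = (-84 - 24*(-5))*(4*64) = (-84 + 120)*256 = 36*256 = 9216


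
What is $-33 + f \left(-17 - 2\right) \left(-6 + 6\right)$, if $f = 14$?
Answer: $-33$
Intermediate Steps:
$-33 + f \left(-17 - 2\right) \left(-6 + 6\right) = -33 + 14 \left(-17 - 2\right) \left(-6 + 6\right) = -33 + 14 \left(\left(-19\right) 0\right) = -33 + 14 \cdot 0 = -33 + 0 = -33$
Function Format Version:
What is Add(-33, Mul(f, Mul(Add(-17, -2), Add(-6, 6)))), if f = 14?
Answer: -33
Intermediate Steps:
Add(-33, Mul(f, Mul(Add(-17, -2), Add(-6, 6)))) = Add(-33, Mul(14, Mul(Add(-17, -2), Add(-6, 6)))) = Add(-33, Mul(14, Mul(-19, 0))) = Add(-33, Mul(14, 0)) = Add(-33, 0) = -33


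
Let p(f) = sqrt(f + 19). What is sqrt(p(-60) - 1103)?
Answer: sqrt(-1103 + I*sqrt(41)) ≈ 0.0964 + 33.212*I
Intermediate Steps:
p(f) = sqrt(19 + f)
sqrt(p(-60) - 1103) = sqrt(sqrt(19 - 60) - 1103) = sqrt(sqrt(-41) - 1103) = sqrt(I*sqrt(41) - 1103) = sqrt(-1103 + I*sqrt(41))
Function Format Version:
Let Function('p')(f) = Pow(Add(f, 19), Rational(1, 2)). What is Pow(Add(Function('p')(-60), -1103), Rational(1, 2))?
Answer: Pow(Add(-1103, Mul(I, Pow(41, Rational(1, 2)))), Rational(1, 2)) ≈ Add(0.09640, Mul(33.212, I))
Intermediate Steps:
Function('p')(f) = Pow(Add(19, f), Rational(1, 2))
Pow(Add(Function('p')(-60), -1103), Rational(1, 2)) = Pow(Add(Pow(Add(19, -60), Rational(1, 2)), -1103), Rational(1, 2)) = Pow(Add(Pow(-41, Rational(1, 2)), -1103), Rational(1, 2)) = Pow(Add(Mul(I, Pow(41, Rational(1, 2))), -1103), Rational(1, 2)) = Pow(Add(-1103, Mul(I, Pow(41, Rational(1, 2)))), Rational(1, 2))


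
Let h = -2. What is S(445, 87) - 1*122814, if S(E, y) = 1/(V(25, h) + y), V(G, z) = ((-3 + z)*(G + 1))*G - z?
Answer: -388215055/3161 ≈ -1.2281e+5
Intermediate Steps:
V(G, z) = -z + G*(1 + G)*(-3 + z) (V(G, z) = ((-3 + z)*(1 + G))*G - z = ((1 + G)*(-3 + z))*G - z = G*(1 + G)*(-3 + z) - z = -z + G*(1 + G)*(-3 + z))
S(E, y) = 1/(-3248 + y) (S(E, y) = 1/((-1*(-2) - 3*25 - 3*25**2 + 25*(-2) - 2*25**2) + y) = 1/((2 - 75 - 3*625 - 50 - 2*625) + y) = 1/((2 - 75 - 1875 - 50 - 1250) + y) = 1/(-3248 + y))
S(445, 87) - 1*122814 = 1/(-3248 + 87) - 1*122814 = 1/(-3161) - 122814 = -1/3161 - 122814 = -388215055/3161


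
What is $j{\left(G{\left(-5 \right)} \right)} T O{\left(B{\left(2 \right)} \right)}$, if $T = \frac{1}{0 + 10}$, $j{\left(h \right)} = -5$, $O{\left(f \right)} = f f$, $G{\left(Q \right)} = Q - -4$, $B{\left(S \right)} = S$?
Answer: $-2$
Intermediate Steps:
$G{\left(Q \right)} = 4 + Q$ ($G{\left(Q \right)} = Q + 4 = 4 + Q$)
$O{\left(f \right)} = f^{2}$
$T = \frac{1}{10} \approx 0.1$
$j{\left(G{\left(-5 \right)} \right)} T O{\left(B{\left(2 \right)} \right)} = \left(-5\right) \frac{1}{10} \cdot 2^{2} = \left(- \frac{1}{2}\right) 4 = -2$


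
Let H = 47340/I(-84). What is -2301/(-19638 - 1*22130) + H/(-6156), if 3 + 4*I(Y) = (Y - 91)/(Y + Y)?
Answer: 1763761819/111896472 ≈ 15.762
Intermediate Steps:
I(Y) = -¾ + (-91 + Y)/(8*Y) (I(Y) = -¾ + ((Y - 91)/(Y + Y))/4 = -¾ + ((-91 + Y)/((2*Y)))/4 = -¾ + ((-91 + Y)*(1/(2*Y)))/4 = -¾ + ((-91 + Y)/(2*Y))/4 = -¾ + (-91 + Y)/(8*Y))
H = -4544640/47 (H = 47340/(((⅛)*(-91 - 5*(-84))/(-84))) = 47340/(((⅛)*(-1/84)*(-91 + 420))) = 47340/(((⅛)*(-1/84)*329)) = 47340/(-47/96) = 47340*(-96/47) = -4544640/47 ≈ -96695.)
-2301/(-19638 - 1*22130) + H/(-6156) = -2301/(-19638 - 1*22130) - 4544640/47/(-6156) = -2301/(-19638 - 22130) - 4544640/47*(-1/6156) = -2301/(-41768) + 42080/2679 = -2301*(-1/41768) + 42080/2679 = 2301/41768 + 42080/2679 = 1763761819/111896472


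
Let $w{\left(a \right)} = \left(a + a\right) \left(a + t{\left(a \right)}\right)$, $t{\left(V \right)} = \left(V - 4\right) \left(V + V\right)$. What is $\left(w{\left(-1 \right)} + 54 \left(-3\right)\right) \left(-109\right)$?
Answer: $19620$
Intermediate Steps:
$t{\left(V \right)} = 2 V \left(-4 + V\right)$ ($t{\left(V \right)} = \left(-4 + V\right) 2 V = 2 V \left(-4 + V\right)$)
$w{\left(a \right)} = 2 a \left(a + 2 a \left(-4 + a\right)\right)$ ($w{\left(a \right)} = \left(a + a\right) \left(a + 2 a \left(-4 + a\right)\right) = 2 a \left(a + 2 a \left(-4 + a\right)\right)$)
$\left(w{\left(-1 \right)} + 54 \left(-3\right)\right) \left(-109\right) = \left(\left(-1\right)^{2} \left(-14 + 4 \left(-1\right)\right) + 54 \left(-3\right)\right) \left(-109\right) = \left(1 \left(-14 - 4\right) - 162\right) \left(-109\right) = \left(1 \left(-18\right) - 162\right) \left(-109\right) = \left(-18 - 162\right) \left(-109\right) = \left(-180\right) \left(-109\right) = 19620$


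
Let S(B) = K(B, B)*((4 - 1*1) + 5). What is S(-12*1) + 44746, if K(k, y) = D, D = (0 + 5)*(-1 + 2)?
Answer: 44786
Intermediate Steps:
D = 5 (D = 5*1 = 5)
K(k, y) = 5
S(B) = 40 (S(B) = 5*((4 - 1*1) + 5) = 5*((4 - 1) + 5) = 5*(3 + 5) = 5*8 = 40)
S(-12*1) + 44746 = 40 + 44746 = 44786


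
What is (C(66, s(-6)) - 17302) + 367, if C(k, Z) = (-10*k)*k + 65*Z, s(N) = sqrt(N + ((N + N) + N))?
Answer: -60495 + 130*I*sqrt(6) ≈ -60495.0 + 318.43*I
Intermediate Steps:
s(N) = 2*sqrt(N) (s(N) = sqrt(N + (2*N + N)) = sqrt(N + 3*N) = sqrt(4*N) = 2*sqrt(N))
C(k, Z) = -10*k**2 + 65*Z
(C(66, s(-6)) - 17302) + 367 = ((-10*66**2 + 65*(2*sqrt(-6))) - 17302) + 367 = ((-10*4356 + 65*(2*(I*sqrt(6)))) - 17302) + 367 = ((-43560 + 65*(2*I*sqrt(6))) - 17302) + 367 = ((-43560 + 130*I*sqrt(6)) - 17302) + 367 = (-60862 + 130*I*sqrt(6)) + 367 = -60495 + 130*I*sqrt(6)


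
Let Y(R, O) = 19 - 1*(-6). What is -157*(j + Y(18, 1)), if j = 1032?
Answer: -165949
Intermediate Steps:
Y(R, O) = 25 (Y(R, O) = 19 + 6 = 25)
-157*(j + Y(18, 1)) = -157*(1032 + 25) = -157*1057 = -165949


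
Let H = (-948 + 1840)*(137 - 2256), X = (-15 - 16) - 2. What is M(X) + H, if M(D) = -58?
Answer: -1890206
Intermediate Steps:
X = -33 (X = -31 - 2 = -33)
H = -1890148 (H = 892*(-2119) = -1890148)
M(X) + H = -58 - 1890148 = -1890206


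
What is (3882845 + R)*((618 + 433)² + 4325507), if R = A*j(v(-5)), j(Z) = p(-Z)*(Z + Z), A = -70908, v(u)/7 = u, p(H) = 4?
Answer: 128894935155180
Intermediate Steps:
v(u) = 7*u
j(Z) = 8*Z (j(Z) = 4*(Z + Z) = 4*(2*Z) = 8*Z)
R = 19854240 (R = -567264*7*(-5) = -567264*(-35) = -70908*(-280) = 19854240)
(3882845 + R)*((618 + 433)² + 4325507) = (3882845 + 19854240)*((618 + 433)² + 4325507) = 23737085*(1051² + 4325507) = 23737085*(1104601 + 4325507) = 23737085*5430108 = 128894935155180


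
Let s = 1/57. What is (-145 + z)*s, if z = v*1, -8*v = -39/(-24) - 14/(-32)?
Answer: -18593/7296 ≈ -2.5484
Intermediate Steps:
s = 1/57 ≈ 0.017544
v = -33/128 (v = -(-39/(-24) - 14/(-32))/8 = -(-39*(-1/24) - 14*(-1/32))/8 = -(13/8 + 7/16)/8 = -⅛*33/16 = -33/128 ≈ -0.25781)
z = -33/128 (z = -33/128*1 = -33/128 ≈ -0.25781)
(-145 + z)*s = (-145 - 33/128)*(1/57) = -18593/128*1/57 = -18593/7296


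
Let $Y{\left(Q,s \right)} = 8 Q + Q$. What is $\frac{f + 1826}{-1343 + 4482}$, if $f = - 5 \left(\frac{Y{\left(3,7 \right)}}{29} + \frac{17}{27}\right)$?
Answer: $\frac{1423648}{2457837} \approx 0.57923$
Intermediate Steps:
$Y{\left(Q,s \right)} = 9 Q$
$f = - \frac{6110}{783}$ ($f = - 5 \left(\frac{9 \cdot 3}{29} + \frac{17}{27}\right) = - 5 \left(27 \cdot \frac{1}{29} + 17 \cdot \frac{1}{27}\right) = - 5 \left(\frac{27}{29} + \frac{17}{27}\right) = \left(-5\right) \frac{1222}{783} = - \frac{6110}{783} \approx -7.8033$)
$\frac{f + 1826}{-1343 + 4482} = \frac{- \frac{6110}{783} + 1826}{-1343 + 4482} = \frac{1423648}{783 \cdot 3139} = \frac{1423648}{783} \cdot \frac{1}{3139} = \frac{1423648}{2457837}$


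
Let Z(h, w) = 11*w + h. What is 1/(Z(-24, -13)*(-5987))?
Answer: 1/999829 ≈ 1.0002e-6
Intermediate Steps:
Z(h, w) = h + 11*w
1/(Z(-24, -13)*(-5987)) = 1/((-24 + 11*(-13))*(-5987)) = 1/((-24 - 143)*(-5987)) = 1/(-167*(-5987)) = 1/999829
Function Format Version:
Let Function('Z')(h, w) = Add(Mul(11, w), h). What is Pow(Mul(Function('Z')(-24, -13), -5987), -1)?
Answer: Rational(1, 999829) ≈ 1.0002e-6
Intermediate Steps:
Function('Z')(h, w) = Add(h, Mul(11, w))
Pow(Mul(Function('Z')(-24, -13), -5987), -1) = Pow(Mul(Add(-24, Mul(11, -13)), -5987), -1) = Pow(Mul(Add(-24, -143), -5987), -1) = Pow(Mul(-167, -5987), -1) = Pow(999829, -1) = Rational(1, 999829)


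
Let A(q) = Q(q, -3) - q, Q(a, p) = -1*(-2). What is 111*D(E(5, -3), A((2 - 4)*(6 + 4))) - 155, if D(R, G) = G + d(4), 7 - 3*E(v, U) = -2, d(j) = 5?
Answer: 2842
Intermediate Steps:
Q(a, p) = 2
E(v, U) = 3 (E(v, U) = 7/3 - ⅓*(-2) = 7/3 + ⅔ = 3)
A(q) = 2 - q
D(R, G) = 5 + G (D(R, G) = G + 5 = 5 + G)
111*D(E(5, -3), A((2 - 4)*(6 + 4))) - 155 = 111*(5 + (2 - (2 - 4)*(6 + 4))) - 155 = 111*(5 + (2 - (-2)*10)) - 155 = 111*(5 + (2 - 1*(-20))) - 155 = 111*(5 + (2 + 20)) - 155 = 111*(5 + 22) - 155 = 111*27 - 155 = 2997 - 155 = 2842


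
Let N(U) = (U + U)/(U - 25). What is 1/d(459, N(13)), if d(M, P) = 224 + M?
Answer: 1/683 ≈ 0.0014641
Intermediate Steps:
N(U) = 2*U/(-25 + U) (N(U) = (2*U)/(-25 + U) = 2*U/(-25 + U))
1/d(459, N(13)) = 1/(224 + 459) = 1/683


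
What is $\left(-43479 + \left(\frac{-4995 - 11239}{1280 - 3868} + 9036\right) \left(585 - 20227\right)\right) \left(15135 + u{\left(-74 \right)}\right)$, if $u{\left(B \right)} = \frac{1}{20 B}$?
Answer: $- \frac{1287324461318898883}{478780} \approx -2.6888 \cdot 10^{12}$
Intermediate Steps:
$u{\left(B \right)} = \frac{1}{20 B}$
$\left(-43479 + \left(\frac{-4995 - 11239}{1280 - 3868} + 9036\right) \left(585 - 20227\right)\right) \left(15135 + u{\left(-74 \right)}\right) = \left(-43479 + \left(\frac{-4995 - 11239}{1280 - 3868} + 9036\right) \left(585 - 20227\right)\right) \left(15135 + \frac{1}{20 \left(-74\right)}\right) = \left(-43479 + \left(- \frac{16234}{-2588} + 9036\right) \left(-19642\right)\right) \left(15135 + \frac{1}{20} \left(- \frac{1}{74}\right)\right) = \left(-43479 + \left(\left(-16234\right) \left(- \frac{1}{2588}\right) + 9036\right) \left(-19642\right)\right) \left(15135 - \frac{1}{1480}\right) = \left(-43479 + \left(\frac{8117}{1294} + 9036\right) \left(-19642\right)\right) \frac{22399799}{1480} = \left(-43479 + \frac{11700701}{1294} \left(-19642\right)\right) \frac{22399799}{1480} = \left(-43479 - \frac{114912584521}{647}\right) \frac{22399799}{1480} = \left(- \frac{114940715434}{647}\right) \frac{22399799}{1480} = - \frac{1287324461318898883}{478780}$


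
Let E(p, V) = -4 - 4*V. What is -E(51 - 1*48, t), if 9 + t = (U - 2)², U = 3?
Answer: -28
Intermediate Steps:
t = -8 (t = -9 + (3 - 2)² = -9 + 1² = -9 + 1 = -8)
-E(51 - 1*48, t) = -(-4 - 4*(-8)) = -(-4 + 32) = -1*28 = -28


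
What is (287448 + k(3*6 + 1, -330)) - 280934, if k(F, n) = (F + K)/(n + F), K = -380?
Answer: 2026215/311 ≈ 6515.2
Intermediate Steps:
k(F, n) = (-380 + F)/(F + n) (k(F, n) = (F - 380)/(n + F) = (-380 + F)/(F + n))
(287448 + k(3*6 + 1, -330)) - 280934 = (287448 + (-380 + (3*6 + 1))/((3*6 + 1) - 330)) - 280934 = (287448 + (-380 + (18 + 1))/((18 + 1) - 330)) - 280934 = (287448 + (-380 + 19)/(19 - 330)) - 280934 = (287448 - 361/(-311)) - 280934 = (287448 - 1/311*(-361)) - 280934 = (287448 + 361/311) - 280934 = 89396689/311 - 280934 = 2026215/311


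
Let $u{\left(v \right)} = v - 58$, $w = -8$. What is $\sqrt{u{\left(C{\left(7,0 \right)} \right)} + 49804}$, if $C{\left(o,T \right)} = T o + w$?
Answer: $\sqrt{49738} \approx 223.02$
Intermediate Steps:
$C{\left(o,T \right)} = -8 + T o$ ($C{\left(o,T \right)} = T o - 8 = -8 + T o$)
$u{\left(v \right)} = -58 + v$
$\sqrt{u{\left(C{\left(7,0 \right)} \right)} + 49804} = \sqrt{\left(-58 + \left(-8 + 0 \cdot 7\right)\right) + 49804} = \sqrt{\left(-58 + \left(-8 + 0\right)\right) + 49804} = \sqrt{\left(-58 - 8\right) + 49804} = \sqrt{-66 + 49804} = \sqrt{49738}$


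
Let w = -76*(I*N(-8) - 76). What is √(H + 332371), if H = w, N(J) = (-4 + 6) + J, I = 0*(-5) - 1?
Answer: √337691 ≈ 581.11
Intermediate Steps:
I = -1 (I = 0 - 1 = -1)
N(J) = 2 + J
w = 5320 (w = -76*(-(2 - 8) - 76) = -76*(-1*(-6) - 76) = -76*(6 - 76) = -76*(-70) = 5320)
H = 5320
√(H + 332371) = √(5320 + 332371) = √337691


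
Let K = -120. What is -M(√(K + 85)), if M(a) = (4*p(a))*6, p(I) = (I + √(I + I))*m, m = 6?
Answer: -144*I*√35 - 144*35^(¼)*(1 + I) ≈ -350.25 - 1202.2*I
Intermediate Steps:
p(I) = 6*I + 6*√2*√I (p(I) = (I + √(I + I))*6 = (I + √(2*I))*6 = (I + √2*√I)*6 = 6*I + 6*√2*√I)
M(a) = 144*a + 144*√2*√a (M(a) = (4*(6*a + 6*√2*√a))*6 = (24*a + 24*√2*√a)*6 = 144*a + 144*√2*√a)
-M(√(K + 85)) = -(144*√(-120 + 85) + 144*√2*√(√(-120 + 85))) = -(144*√(-35) + 144*√2*√(√(-35))) = -(144*(I*√35) + 144*√2*√(I*√35)) = -(144*I*√35 + 144*√2*(35^(¼)*√I)) = -(144*I*√35 + 144*√2*35^(¼)*√I) = -144*I*√35 - 144*√2*35^(¼)*√I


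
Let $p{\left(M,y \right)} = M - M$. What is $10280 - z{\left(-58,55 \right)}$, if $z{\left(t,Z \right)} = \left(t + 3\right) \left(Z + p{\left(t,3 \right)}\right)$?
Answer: $13305$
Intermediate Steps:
$p{\left(M,y \right)} = 0$
$z{\left(t,Z \right)} = Z \left(3 + t\right)$ ($z{\left(t,Z \right)} = \left(t + 3\right) \left(Z + 0\right) = \left(3 + t\right) Z = Z \left(3 + t\right)$)
$10280 - z{\left(-58,55 \right)} = 10280 - 55 \left(3 - 58\right) = 10280 - 55 \left(-55\right) = 10280 - -3025 = 10280 + 3025 = 13305$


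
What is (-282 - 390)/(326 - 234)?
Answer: -168/23 ≈ -7.3043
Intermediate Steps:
(-282 - 390)/(326 - 234) = -672/92 = -672*1/92 = -168/23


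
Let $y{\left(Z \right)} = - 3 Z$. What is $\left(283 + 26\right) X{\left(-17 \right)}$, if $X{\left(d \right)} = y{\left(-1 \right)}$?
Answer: $927$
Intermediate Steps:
$X{\left(d \right)} = 3$ ($X{\left(d \right)} = \left(-3\right) \left(-1\right) = 3$)
$\left(283 + 26\right) X{\left(-17 \right)} = \left(283 + 26\right) 3 = 309 \cdot 3 = 927$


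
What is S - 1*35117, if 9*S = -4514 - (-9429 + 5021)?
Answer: -316159/9 ≈ -35129.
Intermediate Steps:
S = -106/9 (S = (-4514 - (-9429 + 5021))/9 = (-4514 - 1*(-4408))/9 = (-4514 + 4408)/9 = (⅑)*(-106) = -106/9 ≈ -11.778)
S - 1*35117 = -106/9 - 1*35117 = -106/9 - 35117 = -316159/9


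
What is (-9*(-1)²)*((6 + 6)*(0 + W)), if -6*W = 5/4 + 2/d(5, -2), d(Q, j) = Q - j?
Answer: 387/14 ≈ 27.643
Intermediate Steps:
W = -43/168 (W = -(5/4 + 2/(5 - 1*(-2)))/6 = -(5*(¼) + 2/(5 + 2))/6 = -(5/4 + 2/7)/6 = -⅙*43/28 = -43/168 ≈ -0.25595)
(-9*(-1)²)*((6 + 6)*(0 + W)) = (-9*(-1)²)*((6 + 6)*(0 - 43/168)) = (-9*1)*(12*(-43/168)) = -9*(-43/14) = 387/14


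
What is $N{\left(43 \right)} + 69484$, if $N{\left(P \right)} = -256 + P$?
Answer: $69271$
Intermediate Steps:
$N{\left(43 \right)} + 69484 = \left(-256 + 43\right) + 69484 = -213 + 69484 = 69271$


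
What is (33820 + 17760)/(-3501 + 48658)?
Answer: 51580/45157 ≈ 1.1422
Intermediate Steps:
(33820 + 17760)/(-3501 + 48658) = 51580/45157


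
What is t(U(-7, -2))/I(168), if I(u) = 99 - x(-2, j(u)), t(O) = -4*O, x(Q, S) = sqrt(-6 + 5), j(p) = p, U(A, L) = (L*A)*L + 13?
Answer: 2970/4901 + 30*I/4901 ≈ 0.606 + 0.0061212*I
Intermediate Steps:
U(A, L) = 13 + A*L**2 (U(A, L) = (A*L)*L + 13 = A*L**2 + 13 = 13 + A*L**2)
x(Q, S) = I (x(Q, S) = sqrt(-1) = I)
I(u) = 99 - I
t(U(-7, -2))/I(168) = (-4*(13 - 7*(-2)**2))/(99 - I) = (-4*(13 - 7*4))*((99 + I)/9802) = (-4*(13 - 28))*((99 + I)/9802) = (-4*(-15))*((99 + I)/9802) = 60*((99 + I)/9802) = 30*(99 + I)/4901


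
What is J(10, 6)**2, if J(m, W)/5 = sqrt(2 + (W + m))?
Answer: 450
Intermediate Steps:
J(m, W) = 5*sqrt(2 + W + m) (J(m, W) = 5*sqrt(2 + (W + m)) = 5*sqrt(2 + W + m))
J(10, 6)**2 = (5*sqrt(2 + 6 + 10))**2 = (5*sqrt(18))**2 = (5*(3*sqrt(2)))**2 = (15*sqrt(2))**2 = 450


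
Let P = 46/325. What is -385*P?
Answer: -3542/65 ≈ -54.492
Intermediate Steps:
P = 46/325 (P = 46*(1/325) = 46/325 ≈ 0.14154)
-385*P = -385*46/325 = -3542/65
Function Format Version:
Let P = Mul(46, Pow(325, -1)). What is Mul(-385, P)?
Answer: Rational(-3542, 65) ≈ -54.492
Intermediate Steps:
P = Rational(46, 325) (P = Mul(46, Rational(1, 325)) = Rational(46, 325) ≈ 0.14154)
Mul(-385, P) = Mul(-385, Rational(46, 325)) = Rational(-3542, 65)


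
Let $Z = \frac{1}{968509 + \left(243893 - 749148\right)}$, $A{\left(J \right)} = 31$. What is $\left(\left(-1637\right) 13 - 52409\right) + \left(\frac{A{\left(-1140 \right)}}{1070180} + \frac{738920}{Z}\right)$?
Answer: $\frac{366330717392258231}{1070180} \approx 3.4231 \cdot 10^{11}$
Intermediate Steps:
$Z = \frac{1}{463254}$ ($Z = \frac{1}{968509 - 505255} = \frac{1}{463254} \approx 2.1586 \cdot 10^{-6}$)
$\left(\left(-1637\right) 13 - 52409\right) + \left(\frac{A{\left(-1140 \right)}}{1070180} + \frac{738920}{Z}\right) = \left(\left(-1637\right) 13 - 52409\right) + \left(\frac{31}{1070180} + 738920 \frac{1}{\frac{1}{463254}}\right) = \left(-21281 - 52409\right) + \left(31 \cdot \frac{1}{1070180} + 738920 \cdot 463254\right) = -73690 + \left(\frac{31}{1070180} + 342307645680\right) = -73690 + \frac{366330796253822431}{1070180} = \frac{366330717392258231}{1070180}$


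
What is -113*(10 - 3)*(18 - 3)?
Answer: -11865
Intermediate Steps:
-113*(10 - 3)*(18 - 3) = -791*15 = -113*105 = -11865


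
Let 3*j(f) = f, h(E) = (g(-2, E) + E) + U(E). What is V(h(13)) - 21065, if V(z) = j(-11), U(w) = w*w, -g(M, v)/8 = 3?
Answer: -63206/3 ≈ -21069.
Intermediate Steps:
g(M, v) = -24 (g(M, v) = -8*3 = -24)
U(w) = w²
h(E) = -24 + E + E² (h(E) = (-24 + E) + E² = -24 + E + E²)
j(f) = f/3
V(z) = -11/3 (V(z) = (⅓)*(-11) = -11/3)
V(h(13)) - 21065 = -11/3 - 21065 = -63206/3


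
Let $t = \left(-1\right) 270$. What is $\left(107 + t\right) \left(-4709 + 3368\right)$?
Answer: $218583$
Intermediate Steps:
$t = -270$
$\left(107 + t\right) \left(-4709 + 3368\right) = \left(107 - 270\right) \left(-4709 + 3368\right) = \left(-163\right) \left(-1341\right) = 218583$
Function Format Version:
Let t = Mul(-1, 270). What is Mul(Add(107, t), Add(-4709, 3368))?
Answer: 218583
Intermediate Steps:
t = -270
Mul(Add(107, t), Add(-4709, 3368)) = Mul(Add(107, -270), Add(-4709, 3368)) = Mul(-163, -1341) = 218583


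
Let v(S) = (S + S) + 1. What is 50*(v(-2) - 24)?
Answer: -1350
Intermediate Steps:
v(S) = 1 + 2*S (v(S) = 2*S + 1 = 1 + 2*S)
50*(v(-2) - 24) = 50*((1 + 2*(-2)) - 24) = 50*((1 - 4) - 24) = 50*(-3 - 24) = 50*(-27) = -1350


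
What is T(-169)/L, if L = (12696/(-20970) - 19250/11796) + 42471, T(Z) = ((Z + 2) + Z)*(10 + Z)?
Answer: 367085386080/291810087889 ≈ 1.2580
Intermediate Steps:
T(Z) = (2 + 2*Z)*(10 + Z) (T(Z) = ((2 + Z) + Z)*(10 + Z) = (2 + 2*Z)*(10 + Z))
L = 291810087889/6871170 (L = (12696*(-1/20970) - 19250*1/11796) + 42471 = (-2116/3495 - 9625/5898) + 42471 = -15373181/6871170 + 42471 = 291810087889/6871170 ≈ 42469.)
T(-169)/L = (20 + 2*(-169)² + 22*(-169))/(291810087889/6871170) = (20 + 2*28561 - 3718)*(6871170/291810087889) = (20 + 57122 - 3718)*(6871170/291810087889) = 53424*(6871170/291810087889) = 367085386080/291810087889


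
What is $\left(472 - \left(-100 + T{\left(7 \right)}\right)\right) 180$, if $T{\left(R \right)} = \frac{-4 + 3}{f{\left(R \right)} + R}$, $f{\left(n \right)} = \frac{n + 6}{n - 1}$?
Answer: $\frac{1132776}{11} \approx 1.0298 \cdot 10^{5}$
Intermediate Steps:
$f{\left(n \right)} = \frac{6 + n}{-1 + n}$
$T{\left(R \right)} = - \frac{1}{R + \frac{6 + R}{-1 + R}}$ ($T{\left(R \right)} = \frac{-4 + 3}{\frac{6 + R}{-1 + R} + R} = - \frac{1}{R + \frac{6 + R}{-1 + R}}$)
$\left(472 - \left(-100 + T{\left(7 \right)}\right)\right) 180 = \left(472 + \left(100 - \frac{1 - 7}{6 + 7^{2}}\right)\right) 180 = \left(472 + \left(100 - \frac{1 - 7}{6 + 49}\right)\right) 180 = \left(472 + \left(100 - \frac{1}{55} \left(-6\right)\right)\right) 180 = \left(472 + \left(100 - - \frac{6}{55}\right)\right) 180 = \left(472 + \left(100 + \frac{6}{55}\right)\right) 180 = \left(472 + \frac{5506}{55}\right) 180 = \frac{31466}{55} \cdot 180 = \frac{1132776}{11}$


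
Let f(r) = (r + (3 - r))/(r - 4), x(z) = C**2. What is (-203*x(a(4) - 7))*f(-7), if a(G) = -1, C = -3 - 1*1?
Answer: 9744/11 ≈ 885.82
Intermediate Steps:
C = -4 (C = -3 - 1 = -4)
x(z) = 16 (x(z) = (-4)**2 = 16)
f(r) = 3/(-4 + r)
(-203*x(a(4) - 7))*f(-7) = (-203*16)*(3/(-4 - 7)) = -9744/(-11) = -9744*(-1)/11 = -3248*(-3/11) = 9744/11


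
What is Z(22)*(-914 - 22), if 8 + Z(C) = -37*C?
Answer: 769392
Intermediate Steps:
Z(C) = -8 - 37*C
Z(22)*(-914 - 22) = (-8 - 37*22)*(-914 - 22) = (-8 - 814)*(-936) = -822*(-936) = 769392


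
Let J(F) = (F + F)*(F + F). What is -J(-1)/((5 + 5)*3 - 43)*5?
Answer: 20/13 ≈ 1.5385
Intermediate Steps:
J(F) = 4*F² (J(F) = (2*F)*(2*F) = 4*F²)
-J(-1)/((5 + 5)*3 - 43)*5 = -(4*(-1)²)/((5 + 5)*3 - 43)*5 = -(4*1)/(10*3 - 43)*5 = -4/(30 - 43)*5 = -4/(-13)*5 = -4*(-1/13)*5 = -(-4)*5/13 = -1*(-20/13) = 20/13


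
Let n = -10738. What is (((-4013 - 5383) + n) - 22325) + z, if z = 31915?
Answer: -10544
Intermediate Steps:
(((-4013 - 5383) + n) - 22325) + z = (((-4013 - 5383) - 10738) - 22325) + 31915 = ((-9396 - 10738) - 22325) + 31915 = (-20134 - 22325) + 31915 = -42459 + 31915 = -10544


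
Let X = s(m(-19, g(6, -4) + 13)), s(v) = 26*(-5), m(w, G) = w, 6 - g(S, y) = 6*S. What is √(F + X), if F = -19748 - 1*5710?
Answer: 2*I*√6397 ≈ 159.96*I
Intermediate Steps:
g(S, y) = 6 - 6*S
s(v) = -130
X = -130
F = -25458 (F = -19748 - 5710 = -25458)
√(F + X) = √(-25458 - 130) = √(-25588) = 2*I*√6397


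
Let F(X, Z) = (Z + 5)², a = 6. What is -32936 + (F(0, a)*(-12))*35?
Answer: -83756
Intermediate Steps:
F(X, Z) = (5 + Z)²
-32936 + (F(0, a)*(-12))*35 = -32936 + ((5 + 6)²*(-12))*35 = -32936 + (11²*(-12))*35 = -32936 + (121*(-12))*35 = -32936 - 1452*35 = -32936 - 50820 = -83756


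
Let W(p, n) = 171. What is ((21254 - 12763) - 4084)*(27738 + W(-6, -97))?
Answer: 122994963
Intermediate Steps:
((21254 - 12763) - 4084)*(27738 + W(-6, -97)) = ((21254 - 12763) - 4084)*(27738 + 171) = (8491 - 4084)*27909 = 4407*27909 = 122994963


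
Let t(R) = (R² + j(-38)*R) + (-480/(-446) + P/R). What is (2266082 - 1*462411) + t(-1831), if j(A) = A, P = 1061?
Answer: 2133766361367/408313 ≈ 5.2258e+6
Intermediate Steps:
t(R) = 240/223 + R² - 38*R + 1061/R (t(R) = (R² - 38*R) + (-480/(-446) + 1061/R) = (R² - 38*R) + (-480*(-1/446) + 1061/R) = (R² - 38*R) + (240/223 + 1061/R) = 240/223 + R² - 38*R + 1061/R)
(2266082 - 1*462411) + t(-1831) = (2266082 - 1*462411) + (240/223 + (-1831)² - 38*(-1831) + 1061/(-1831)) = (2266082 - 462411) + (240/223 + 3352561 + 69578 + 1061*(-1/1831)) = 1803671 + (240/223 + 3352561 + 69578 - 1061/1831) = 1803671 + 1397304044344/408313 = 2133766361367/408313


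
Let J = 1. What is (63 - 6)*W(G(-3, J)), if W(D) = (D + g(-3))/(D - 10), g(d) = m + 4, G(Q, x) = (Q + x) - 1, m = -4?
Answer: 171/13 ≈ 13.154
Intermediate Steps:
G(Q, x) = -1 + Q + x
g(d) = 0 (g(d) = -4 + 4 = 0)
W(D) = D/(-10 + D) (W(D) = (D + 0)/(D - 10) = D/(-10 + D))
(63 - 6)*W(G(-3, J)) = (63 - 6)*((-1 - 3 + 1)/(-10 + (-1 - 3 + 1))) = 57*(-3/(-10 - 3)) = 57*(-3/(-13)) = 57*(-3*(-1/13)) = 57*(3/13) = 171/13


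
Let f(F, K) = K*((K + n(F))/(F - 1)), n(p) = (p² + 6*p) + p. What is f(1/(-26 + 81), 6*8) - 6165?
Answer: -4216363/495 ≈ -8517.9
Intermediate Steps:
n(p) = p² + 7*p
f(F, K) = K*(K + F*(7 + F))/(-1 + F) (f(F, K) = K*((K + F*(7 + F))/(F - 1)) = K*((K + F*(7 + F))/(-1 + F)) = K*(K + F*(7 + F))/(-1 + F))
f(1/(-26 + 81), 6*8) - 6165 = (6*8)*(6*8 + (7 + 1/(-26 + 81))/(-26 + 81))/(-1 + 1/(-26 + 81)) - 6165 = 48*(48 + (7 + 1/55)/55)/(-1 + 1/55) - 6165 = 48*(48 + (1/55)*(386/55))/(-54/55) - 6165 = 48*(-55/54)*(48 + 386/3025) - 6165 = 48*(-55/54)*(145586/3025) - 6165 = -1164688/495 - 6165 = -4216363/495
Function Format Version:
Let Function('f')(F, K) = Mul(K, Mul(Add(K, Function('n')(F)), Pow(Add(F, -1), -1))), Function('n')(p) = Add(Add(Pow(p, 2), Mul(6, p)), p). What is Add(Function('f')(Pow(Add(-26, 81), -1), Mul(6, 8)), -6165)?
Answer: Rational(-4216363, 495) ≈ -8517.9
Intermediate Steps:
Function('n')(p) = Add(Pow(p, 2), Mul(7, p))
Function('f')(F, K) = Mul(K, Pow(Add(-1, F), -1), Add(K, Mul(F, Add(7, F)))) (Function('f')(F, K) = Mul(K, Mul(Add(K, Mul(F, Add(7, F))), Pow(Add(F, -1), -1))) = Mul(K, Mul(Add(K, Mul(F, Add(7, F))), Pow(Add(-1, F), -1))) = Mul(K, Mul(Pow(Add(-1, F), -1), Add(K, Mul(F, Add(7, F))))) = Mul(K, Pow(Add(-1, F), -1), Add(K, Mul(F, Add(7, F)))))
Add(Function('f')(Pow(Add(-26, 81), -1), Mul(6, 8)), -6165) = Add(Mul(Mul(6, 8), Pow(Add(-1, Pow(Add(-26, 81), -1)), -1), Add(Mul(6, 8), Mul(Pow(Add(-26, 81), -1), Add(7, Pow(Add(-26, 81), -1))))), -6165) = Add(Mul(48, Pow(Add(-1, Pow(55, -1)), -1), Add(48, Mul(Pow(55, -1), Add(7, Pow(55, -1))))), -6165) = Add(Mul(48, Pow(Add(-1, Rational(1, 55)), -1), Add(48, Mul(Rational(1, 55), Add(7, Rational(1, 55))))), -6165) = Add(Mul(48, Pow(Rational(-54, 55), -1), Add(48, Mul(Rational(1, 55), Rational(386, 55)))), -6165) = Add(Mul(48, Rational(-55, 54), Add(48, Rational(386, 3025))), -6165) = Add(Mul(48, Rational(-55, 54), Rational(145586, 3025)), -6165) = Add(Rational(-1164688, 495), -6165) = Rational(-4216363, 495)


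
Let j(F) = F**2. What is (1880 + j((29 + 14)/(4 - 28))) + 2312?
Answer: 2416441/576 ≈ 4195.2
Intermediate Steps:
(1880 + j((29 + 14)/(4 - 28))) + 2312 = (1880 + ((29 + 14)/(4 - 28))**2) + 2312 = (1880 + (43/(-24))**2) + 2312 = (1880 + (43*(-1/24))**2) + 2312 = (1880 + (-43/24)**2) + 2312 = (1880 + 1849/576) + 2312 = 1084729/576 + 2312 = 2416441/576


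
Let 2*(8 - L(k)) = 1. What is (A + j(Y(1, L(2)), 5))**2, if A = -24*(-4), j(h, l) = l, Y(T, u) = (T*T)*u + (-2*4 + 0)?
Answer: 10201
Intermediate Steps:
L(k) = 15/2 (L(k) = 8 - 1/2*1 = 8 - 1/2 = 15/2)
Y(T, u) = -8 + u*T**2 (Y(T, u) = T**2*u + (-8 + 0) = u*T**2 - 8 = -8 + u*T**2)
A = 96
(A + j(Y(1, L(2)), 5))**2 = (96 + 5)**2 = 101**2 = 10201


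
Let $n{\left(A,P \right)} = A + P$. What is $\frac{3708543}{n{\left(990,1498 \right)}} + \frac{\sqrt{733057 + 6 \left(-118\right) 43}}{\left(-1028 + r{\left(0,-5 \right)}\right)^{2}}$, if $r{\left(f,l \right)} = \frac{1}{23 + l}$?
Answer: $\frac{3708543}{2488} + \frac{324 \sqrt{702613}}{342361009} \approx 1490.6$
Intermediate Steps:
$\frac{3708543}{n{\left(990,1498 \right)}} + \frac{\sqrt{733057 + 6 \left(-118\right) 43}}{\left(-1028 + r{\left(0,-5 \right)}\right)^{2}} = \frac{3708543}{990 + 1498} + \frac{\sqrt{733057 + 6 \left(-118\right) 43}}{\left(-1028 + \frac{1}{23 - 5}\right)^{2}} = \frac{3708543}{2488} + \frac{\sqrt{733057 - 30444}}{\left(-1028 + \frac{1}{18}\right)^{2}} = 3708543 \cdot \frac{1}{2488} + \frac{\sqrt{733057 - 30444}}{\left(-1028 + \frac{1}{18}\right)^{2}} = \frac{3708543}{2488} + \frac{\sqrt{702613}}{\left(- \frac{18503}{18}\right)^{2}} = \frac{3708543}{2488} + \frac{\sqrt{702613}}{\frac{342361009}{324}} = \frac{3708543}{2488} + \sqrt{702613} \cdot \frac{324}{342361009} = \frac{3708543}{2488} + \frac{324 \sqrt{702613}}{342361009}$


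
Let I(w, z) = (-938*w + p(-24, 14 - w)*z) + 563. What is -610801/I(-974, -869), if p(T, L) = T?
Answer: -610801/935031 ≈ -0.65324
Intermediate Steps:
I(w, z) = 563 - 938*w - 24*z (I(w, z) = (-938*w - 24*z) + 563 = 563 - 938*w - 24*z)
-610801/I(-974, -869) = -610801/(563 - 938*(-974) - 24*(-869)) = -610801/(563 + 913612 + 20856) = -610801/935031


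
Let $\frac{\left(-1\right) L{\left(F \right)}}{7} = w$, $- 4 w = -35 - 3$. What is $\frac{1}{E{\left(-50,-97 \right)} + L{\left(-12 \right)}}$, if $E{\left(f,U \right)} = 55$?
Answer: $- \frac{2}{23} \approx -0.086957$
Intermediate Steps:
$w = \frac{19}{2}$ ($w = - \frac{-35 - 3}{4} = \left(- \frac{1}{4}\right) \left(-38\right) = \frac{19}{2} \approx 9.5$)
$L{\left(F \right)} = - \frac{133}{2}$ ($L{\left(F \right)} = \left(-7\right) \frac{19}{2} = - \frac{133}{2}$)
$\frac{1}{E{\left(-50,-97 \right)} + L{\left(-12 \right)}} = \frac{1}{55 - \frac{133}{2}} = \frac{1}{- \frac{23}{2}} = - \frac{2}{23}$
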